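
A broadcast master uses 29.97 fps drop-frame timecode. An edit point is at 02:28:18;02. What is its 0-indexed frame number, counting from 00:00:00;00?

Complete 10-minute blocks: 14, each 17982 frames → 251748.
Remaining 8 whole minutes in the current block: 1800 + 7 × 1798 = 14386 frames.
Within the current minute: 18 × 30 + 2 − 2 = 540 (labels ;00/;01 skipped at this minute). Total = 251748 + 14386 + 540 = 266674.

266674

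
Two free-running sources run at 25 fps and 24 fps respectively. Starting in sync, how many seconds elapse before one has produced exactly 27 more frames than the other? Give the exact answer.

The gap grows by |24 − 25| = 1 frame per second.
Time for a 27-frame gap: 27 ÷ (1) = 27 s.

27 seconds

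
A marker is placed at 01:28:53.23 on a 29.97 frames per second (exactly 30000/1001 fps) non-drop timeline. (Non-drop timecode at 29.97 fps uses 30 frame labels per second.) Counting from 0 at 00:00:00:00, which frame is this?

frame 160013

Total seconds to the label: (1 × 3600 + 28 × 60 + 53) = 5333.
Frame index = 5333 × 30 + 23 = 160013.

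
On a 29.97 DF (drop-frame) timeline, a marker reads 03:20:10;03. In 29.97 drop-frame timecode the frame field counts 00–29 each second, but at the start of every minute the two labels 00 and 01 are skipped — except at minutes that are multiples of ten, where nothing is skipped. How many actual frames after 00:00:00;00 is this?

As if non-drop at 30 labels/s: (3 × 3600 + 20 × 60 + 10) × 30 + 3 = 360303.
Minute boundaries passed: 200; those not divisible by 10: 200 − 20 = 180; dropped labels = 2 × 180 = 360.
Actual frame index = 360303 − 360 = 359943.

359943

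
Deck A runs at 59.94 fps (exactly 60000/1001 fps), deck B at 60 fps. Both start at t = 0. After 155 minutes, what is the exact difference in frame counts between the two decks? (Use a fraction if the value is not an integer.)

558000/1001 frames

155 min = 9300 s.
A emits 60000/1001 × 9300 = 558000000/1001 frames; B emits 60 × 9300 = 558000.
Difference = 558000/1001 frames (≈ 557.4426); B is ahead of A.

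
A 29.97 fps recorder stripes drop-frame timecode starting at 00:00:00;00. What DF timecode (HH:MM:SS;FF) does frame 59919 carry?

00:33:19;09

Each 10-minute DF block holds 10 × 60 × 30 − 9 × 2 = 17982 frames. 59919 ÷ 17982 → 3 full blocks, remainder 5973.
Within the partial block the first minute is 1800 frames and each further minute 1798, so 3 further minute boundaries passed. Total skipped labels = 18 × 3 + 2 × 3 = 60.
Non-drop label index = 59919 + 60 = 59979; at 30 labels/s that is 00:33:19:09, i.e. DF 00:33:19;09.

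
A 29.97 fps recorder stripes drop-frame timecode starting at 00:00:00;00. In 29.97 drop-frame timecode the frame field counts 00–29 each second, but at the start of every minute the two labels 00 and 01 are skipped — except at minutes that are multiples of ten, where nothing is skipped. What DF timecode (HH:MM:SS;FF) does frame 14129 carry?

00:07:51;13

Each 10-minute DF block holds 10 × 60 × 30 − 9 × 2 = 17982 frames. 14129 ÷ 17982 → 0 full blocks, remainder 14129.
Within the partial block the first minute is 1800 frames and each further minute 1798, so 7 further minute boundaries passed. Total skipped labels = 18 × 0 + 2 × 7 = 14.
Non-drop label index = 14129 + 14 = 14143; at 30 labels/s that is 00:07:51:13, i.e. DF 00:07:51;13.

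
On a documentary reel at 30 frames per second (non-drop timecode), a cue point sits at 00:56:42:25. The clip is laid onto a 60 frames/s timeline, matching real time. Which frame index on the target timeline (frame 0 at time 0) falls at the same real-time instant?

Source frame index: (0×3600 + 56×60 + 42) × 30 + 25 = 102085.
Real time: 102085 / (30) = 20417/6 s.
Target frame: (20417/6) × (60) = 204170.

frame 204170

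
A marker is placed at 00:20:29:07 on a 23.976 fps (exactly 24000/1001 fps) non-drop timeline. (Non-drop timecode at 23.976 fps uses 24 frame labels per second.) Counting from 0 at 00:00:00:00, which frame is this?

Total seconds to the label: (0 × 3600 + 20 × 60 + 29) = 1229.
Frame index = 1229 × 24 + 7 = 29503.

29503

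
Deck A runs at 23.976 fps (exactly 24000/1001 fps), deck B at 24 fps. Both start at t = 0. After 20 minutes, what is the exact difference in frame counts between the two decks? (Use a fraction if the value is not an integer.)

20 min = 1200 s.
A emits 24000/1001 × 1200 = 28800000/1001 frames; B emits 24 × 1200 = 28800.
Difference = 28800/1001 frames (≈ 28.7712); B is ahead of A.

28800/1001 frames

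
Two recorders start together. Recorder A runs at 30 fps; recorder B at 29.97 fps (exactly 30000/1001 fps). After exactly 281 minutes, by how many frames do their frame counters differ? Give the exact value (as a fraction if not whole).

281 min = 16860 s.
A emits 30 × 16860 = 505800 frames; B emits 30000/1001 × 16860 = 505800000/1001.
Difference = 505800/1001 frames (≈ 505.2947); B is behind A.

505800/1001 frames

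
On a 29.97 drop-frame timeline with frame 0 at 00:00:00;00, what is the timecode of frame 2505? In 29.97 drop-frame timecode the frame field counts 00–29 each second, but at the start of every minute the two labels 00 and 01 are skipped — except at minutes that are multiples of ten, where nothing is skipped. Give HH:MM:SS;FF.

Each 10-minute DF block holds 10 × 60 × 30 − 9 × 2 = 17982 frames. 2505 ÷ 17982 → 0 full blocks, remainder 2505.
Within the partial block the first minute is 1800 frames and each further minute 1798, so 1 further minute boundary passed. Total skipped labels = 18 × 0 + 2 × 1 = 2.
Non-drop label index = 2505 + 2 = 2507; at 30 labels/s that is 00:01:23:17, i.e. DF 00:01:23;17.

00:01:23;17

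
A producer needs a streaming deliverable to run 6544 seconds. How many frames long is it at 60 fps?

Frames = 6544 × 60 = 392640.

392640 frames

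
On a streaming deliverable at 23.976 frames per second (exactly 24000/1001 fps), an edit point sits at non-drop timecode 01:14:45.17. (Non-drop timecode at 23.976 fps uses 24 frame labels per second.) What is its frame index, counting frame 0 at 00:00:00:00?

107657

Total seconds to the label: (1 × 3600 + 14 × 60 + 45) = 4485.
Frame index = 4485 × 24 + 17 = 107657.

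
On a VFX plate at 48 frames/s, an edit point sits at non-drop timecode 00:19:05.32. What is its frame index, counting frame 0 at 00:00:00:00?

Total seconds to the label: (0 × 3600 + 19 × 60 + 5) = 1145.
Frame index = 1145 × 48 + 32 = 54992.

frame 54992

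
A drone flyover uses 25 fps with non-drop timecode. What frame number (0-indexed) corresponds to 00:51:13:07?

76832

Total seconds to the label: (0 × 3600 + 51 × 60 + 13) = 3073.
Frame index = 3073 × 25 + 7 = 76832.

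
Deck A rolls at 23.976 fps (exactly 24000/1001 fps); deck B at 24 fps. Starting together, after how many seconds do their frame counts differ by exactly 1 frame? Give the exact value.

The gap grows by |24 − 24000/1001| = 24/1001 frames per second.
Time for a 1-frame gap: 1 ÷ (24/1001) = 1001/24 s.

1001/24 seconds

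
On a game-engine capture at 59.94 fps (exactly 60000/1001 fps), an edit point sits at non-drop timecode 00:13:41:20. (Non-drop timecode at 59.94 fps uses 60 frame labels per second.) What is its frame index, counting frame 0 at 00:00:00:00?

Total seconds to the label: (0 × 3600 + 13 × 60 + 41) = 821.
Frame index = 821 × 60 + 20 = 49280.

frame 49280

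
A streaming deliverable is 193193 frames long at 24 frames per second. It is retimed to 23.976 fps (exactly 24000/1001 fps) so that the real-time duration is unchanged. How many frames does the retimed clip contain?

193000 frames

Target frames = source frames × (target rate / source rate) = 193193 × (24000/1001)/(24) = 193193 × 1000/1001 = 193000.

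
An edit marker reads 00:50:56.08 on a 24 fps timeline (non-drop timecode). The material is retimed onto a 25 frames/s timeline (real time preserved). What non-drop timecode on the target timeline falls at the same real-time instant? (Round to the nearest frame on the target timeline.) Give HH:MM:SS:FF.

Source frame index: (0×3600 + 50×60 + 56) × 24 + 8 = 73352.
Real time: 73352 / (24) = 9169/3 s.
Target frame: (9169/3) × (25) = 229225/3 ≈ 76408.333 → 76408.
At 25 labels/s: frame 76408 → 00:50:56:08.

00:50:56:08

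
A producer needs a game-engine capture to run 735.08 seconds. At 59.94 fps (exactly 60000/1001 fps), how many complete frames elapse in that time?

Frames = 735.08 × 60000/1001 = 44104800/1001 ≈ 44060.7393.
Complete frames: 44060.

44060 frames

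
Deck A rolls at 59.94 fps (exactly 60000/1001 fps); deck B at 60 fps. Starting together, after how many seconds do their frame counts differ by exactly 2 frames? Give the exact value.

1001/30 seconds

The gap grows by |60 − 60000/1001| = 60/1001 frames per second.
Time for a 2-frame gap: 2 ÷ (60/1001) = 1001/30 s.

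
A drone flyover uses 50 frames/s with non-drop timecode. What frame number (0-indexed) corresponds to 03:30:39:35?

Total seconds to the label: (3 × 3600 + 30 × 60 + 39) = 12639.
Frame index = 12639 × 50 + 35 = 631985.

frame 631985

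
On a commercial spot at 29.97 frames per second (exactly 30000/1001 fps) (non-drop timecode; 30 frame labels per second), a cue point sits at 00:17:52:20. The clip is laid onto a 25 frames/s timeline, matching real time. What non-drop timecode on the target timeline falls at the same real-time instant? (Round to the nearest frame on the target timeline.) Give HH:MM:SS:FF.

Source frame index: (0×3600 + 17×60 + 52) × 30 + 20 = 32180.
Real time: 32180 / (30000/1001) = 1610609/1500 s.
Target frame: (1610609/1500) × (25) = 1610609/60 ≈ 26843.483 → 26843.
At 25 labels/s: frame 26843 → 00:17:53:18.

00:17:53:18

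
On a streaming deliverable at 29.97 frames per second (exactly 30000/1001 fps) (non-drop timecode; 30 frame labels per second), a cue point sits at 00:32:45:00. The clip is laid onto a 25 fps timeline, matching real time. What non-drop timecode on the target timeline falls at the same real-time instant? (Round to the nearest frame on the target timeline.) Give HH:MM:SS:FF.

Source frame index: (0×3600 + 32×60 + 45) × 30 + 0 = 58950.
Real time: 58950 / (30000/1001) = 393393/200 s.
Target frame: (393393/200) × (25) = 393393/8 ≈ 49174.125 → 49174.
At 25 labels/s: frame 49174 → 00:32:46:24.

00:32:46:24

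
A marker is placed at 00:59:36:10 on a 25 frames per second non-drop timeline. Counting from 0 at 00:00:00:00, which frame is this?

89410

Total seconds to the label: (0 × 3600 + 59 × 60 + 36) = 3576.
Frame index = 3576 × 25 + 10 = 89410.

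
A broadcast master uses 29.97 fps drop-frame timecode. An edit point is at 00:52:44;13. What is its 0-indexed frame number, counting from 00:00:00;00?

As if non-drop at 30 labels/s: (0 × 3600 + 52 × 60 + 44) × 30 + 13 = 94933.
Minute boundaries passed: 52; those not divisible by 10: 52 − 5 = 47; dropped labels = 2 × 47 = 94.
Actual frame index = 94933 − 94 = 94839.

94839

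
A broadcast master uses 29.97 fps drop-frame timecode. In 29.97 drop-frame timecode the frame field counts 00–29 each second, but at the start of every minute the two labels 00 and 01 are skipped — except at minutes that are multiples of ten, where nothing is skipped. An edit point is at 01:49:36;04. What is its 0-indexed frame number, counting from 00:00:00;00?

As if non-drop at 30 labels/s: (1 × 3600 + 49 × 60 + 36) × 30 + 4 = 197284.
Minute boundaries passed: 109; those not divisible by 10: 109 − 10 = 99; dropped labels = 2 × 99 = 198.
Actual frame index = 197284 − 198 = 197086.

197086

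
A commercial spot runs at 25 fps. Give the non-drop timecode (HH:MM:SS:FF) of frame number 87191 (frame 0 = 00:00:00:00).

87191 ÷ 25 = 3487 full seconds, remainder 16 frames.
3487 s = 0 h 58 min 7 s.
Timecode: 00:58:07:16.

00:58:07:16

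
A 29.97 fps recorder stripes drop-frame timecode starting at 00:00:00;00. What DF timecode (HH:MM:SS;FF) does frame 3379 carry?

Ten DF minutes hold 17982 frames, so frame 3379 lies in block 0 (frames 0–17981) with 3379 frames into that block.
The block's first minute is 1800 frames and the rest 1798 each; 3379 frames reaches minute 1, so 0 × 18 + 1 × 2 = 2 labels have been skipped so far.
Adding those back, label number 3379 + 2 = 3381 at 30 labels/s is 112 s + 21 f = 0 h 1 min 52 s frame 21, i.e. 00:01:52;21.

00:01:52;21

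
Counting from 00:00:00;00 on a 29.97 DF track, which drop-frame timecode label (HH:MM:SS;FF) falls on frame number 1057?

Ten DF minutes hold 17982 frames, so frame 1057 lies in block 0 (frames 0–17981) with 1057 frames into that block.
The block's first minute is 1800 frames and the rest 1798 each; 1057 frames reaches minute 0, so 0 × 18 + 0 × 2 = 0 labels have been skipped so far.
Adding those back, label number 1057 + 0 = 1057 at 30 labels/s is 35 s + 7 f = 0 h 0 min 35 s frame 7, i.e. 00:00:35;07.

00:00:35;07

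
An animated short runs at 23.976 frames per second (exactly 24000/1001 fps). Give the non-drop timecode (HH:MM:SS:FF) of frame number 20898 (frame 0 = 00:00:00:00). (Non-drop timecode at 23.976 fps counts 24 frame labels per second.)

20898 ÷ 24 = 870 full seconds, remainder 18 frames.
870 s = 0 h 14 min 30 s.
Timecode: 00:14:30:18.

00:14:30:18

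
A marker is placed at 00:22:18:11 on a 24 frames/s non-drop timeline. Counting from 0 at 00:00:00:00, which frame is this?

frame 32123

Total seconds to the label: (0 × 3600 + 22 × 60 + 18) = 1338.
Frame index = 1338 × 24 + 11 = 32123.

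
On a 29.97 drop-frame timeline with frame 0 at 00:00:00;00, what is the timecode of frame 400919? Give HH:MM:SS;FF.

Each 10-minute DF block holds 10 × 60 × 30 − 9 × 2 = 17982 frames. 400919 ÷ 17982 → 22 full blocks, remainder 5315.
Within the partial block the first minute is 1800 frames and each further minute 1798, so 2 further minute boundaries passed. Total skipped labels = 18 × 22 + 2 × 2 = 400.
Non-drop label index = 400919 + 400 = 401319; at 30 labels/s that is 03:42:57:09, i.e. DF 03:42:57;09.

03:42:57;09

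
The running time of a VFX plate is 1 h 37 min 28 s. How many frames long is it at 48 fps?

280704 frames

1 h 37 min 28 s = 5848 s.
Frames = 5848 × 48 = 280704.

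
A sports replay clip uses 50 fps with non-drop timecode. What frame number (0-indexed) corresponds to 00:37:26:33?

Total seconds to the label: (0 × 3600 + 37 × 60 + 26) = 2246.
Frame index = 2246 × 50 + 33 = 112333.

112333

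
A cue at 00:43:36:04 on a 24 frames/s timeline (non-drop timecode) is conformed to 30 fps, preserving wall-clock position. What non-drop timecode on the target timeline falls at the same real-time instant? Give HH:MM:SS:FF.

Source frame index: (0×3600 + 43×60 + 36) × 24 + 4 = 62788.
Real time: 62788 / (24) = 15697/6 s.
Target frame: (15697/6) × (30) = 78485.
At 30 labels/s: frame 78485 → 00:43:36:05.

00:43:36:05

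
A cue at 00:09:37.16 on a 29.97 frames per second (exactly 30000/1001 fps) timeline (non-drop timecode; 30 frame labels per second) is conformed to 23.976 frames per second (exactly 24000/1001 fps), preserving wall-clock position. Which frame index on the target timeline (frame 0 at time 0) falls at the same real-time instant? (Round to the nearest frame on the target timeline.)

Source frame index: (0×3600 + 9×60 + 37) × 30 + 16 = 17326.
Real time: 17326 / (30000/1001) = 8671663/15000 s.
Target frame: (8671663/15000) × (24000/1001) = 69304/5 ≈ 13860.800 → 13861.

frame 13861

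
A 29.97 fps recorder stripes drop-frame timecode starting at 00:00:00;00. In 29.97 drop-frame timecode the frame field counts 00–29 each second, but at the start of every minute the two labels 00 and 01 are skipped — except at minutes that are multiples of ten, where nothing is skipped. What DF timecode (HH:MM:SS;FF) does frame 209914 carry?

01:56:44;04

Ten DF minutes hold 17982 frames, so frame 209914 lies in block 11 (frames 197802–215783) with 12112 frames into that block.
The block's first minute is 1800 frames and the rest 1798 each; 12112 frames reaches minute 6, so 11 × 18 + 6 × 2 = 210 labels have been skipped so far.
Adding those back, label number 209914 + 210 = 210124 at 30 labels/s is 7004 s + 4 f = 1 h 56 min 44 s frame 4, i.e. 01:56:44;04.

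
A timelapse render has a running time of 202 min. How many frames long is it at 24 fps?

202 min = 12120 s.
Frames = 12120 × 24 = 290880.

290880 frames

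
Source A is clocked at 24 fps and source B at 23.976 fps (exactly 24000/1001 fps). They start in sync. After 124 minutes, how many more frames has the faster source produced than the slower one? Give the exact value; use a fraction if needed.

178560/1001 frames

124 min = 7440 s.
A emits 24 × 7440 = 178560 frames; B emits 24000/1001 × 7440 = 178560000/1001.
Difference = 178560/1001 frames (≈ 178.3816); B is behind A.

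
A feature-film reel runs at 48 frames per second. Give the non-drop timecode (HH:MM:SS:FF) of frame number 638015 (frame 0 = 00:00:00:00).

638015 ÷ 48 = 13291 full seconds, remainder 47 frames.
13291 s = 3 h 41 min 31 s.
Timecode: 03:41:31:47.

03:41:31:47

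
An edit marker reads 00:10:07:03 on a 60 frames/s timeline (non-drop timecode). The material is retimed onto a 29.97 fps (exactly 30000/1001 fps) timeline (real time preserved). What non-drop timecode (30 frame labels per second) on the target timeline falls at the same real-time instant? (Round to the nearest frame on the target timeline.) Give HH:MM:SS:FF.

Source frame index: (0×3600 + 10×60 + 7) × 60 + 3 = 36423.
Real time: 36423 / (60) = 12141/20 s.
Target frame: (12141/20) × (30000/1001) = 18211500/1001 ≈ 18193.307 → 18193.
At 30 labels/s: frame 18193 → 00:10:06:13.

00:10:06:13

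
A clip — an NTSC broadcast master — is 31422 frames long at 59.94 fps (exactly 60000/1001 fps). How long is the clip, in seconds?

524.2237 seconds

Running time = 31422 / (60000/1001) = 524.2237 s.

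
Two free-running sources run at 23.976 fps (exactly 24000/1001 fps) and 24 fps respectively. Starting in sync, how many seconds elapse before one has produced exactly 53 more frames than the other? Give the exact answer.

53053/24 seconds

The gap grows by |24 − 24000/1001| = 24/1001 frames per second.
Time for a 53-frame gap: 53 ÷ (24/1001) = 53053/24 s.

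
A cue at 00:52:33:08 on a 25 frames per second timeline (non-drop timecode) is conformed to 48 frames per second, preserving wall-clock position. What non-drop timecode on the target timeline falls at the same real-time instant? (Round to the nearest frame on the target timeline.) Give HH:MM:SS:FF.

00:52:33:15

Source frame index: (0×3600 + 52×60 + 33) × 25 + 8 = 78833.
Real time: 78833 / (25) = 78833/25 s.
Target frame: (78833/25) × (48) = 3783984/25 ≈ 151359.360 → 151359.
At 48 labels/s: frame 151359 → 00:52:33:15.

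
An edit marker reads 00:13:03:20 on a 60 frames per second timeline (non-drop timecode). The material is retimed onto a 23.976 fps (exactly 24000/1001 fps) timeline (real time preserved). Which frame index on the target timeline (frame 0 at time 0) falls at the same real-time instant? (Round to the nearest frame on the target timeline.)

frame 18781

Source frame index: (0×3600 + 13×60 + 3) × 60 + 20 = 47000.
Real time: 47000 / (60) = 2350/3 s.
Target frame: (2350/3) × (24000/1001) = 18800000/1001 ≈ 18781.219 → 18781.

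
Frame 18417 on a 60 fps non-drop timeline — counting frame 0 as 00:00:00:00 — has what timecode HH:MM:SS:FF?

00:05:06:57

18417 ÷ 60 = 306 full seconds, remainder 57 frames.
306 s = 0 h 5 min 6 s.
Timecode: 00:05:06:57.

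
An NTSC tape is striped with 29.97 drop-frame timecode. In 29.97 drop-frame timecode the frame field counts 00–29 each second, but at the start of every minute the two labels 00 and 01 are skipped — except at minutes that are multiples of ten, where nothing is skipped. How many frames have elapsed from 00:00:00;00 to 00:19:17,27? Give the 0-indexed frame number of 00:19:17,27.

34701

Complete 10-minute blocks: 1, each 17982 frames → 17982.
Remaining 9 whole minutes in the current block: 1800 + 8 × 1798 = 16184 frames.
Within the current minute: 17 × 30 + 27 − 2 = 535 (labels ;00/;01 skipped at this minute). Total = 17982 + 16184 + 535 = 34701.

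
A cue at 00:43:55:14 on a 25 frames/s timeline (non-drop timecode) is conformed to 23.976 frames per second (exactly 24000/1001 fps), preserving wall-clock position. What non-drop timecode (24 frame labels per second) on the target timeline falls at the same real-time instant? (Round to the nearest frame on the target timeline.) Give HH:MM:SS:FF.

Source frame index: (0×3600 + 43×60 + 55) × 25 + 14 = 65889.
Real time: 65889 / (25) = 65889/25 s.
Target frame: (65889/25) × (24000/1001) = 63253440/1001 ≈ 63190.250 → 63190.
At 24 labels/s: frame 63190 → 00:43:52:22.

00:43:52:22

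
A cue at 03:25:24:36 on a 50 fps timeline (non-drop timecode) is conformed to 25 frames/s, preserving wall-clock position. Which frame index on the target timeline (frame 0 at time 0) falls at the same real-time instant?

Source frame index: (3×3600 + 25×60 + 24) × 50 + 36 = 616236.
Real time: 616236 / (50) = 308118/25 s.
Target frame: (308118/25) × (25) = 308118.

frame 308118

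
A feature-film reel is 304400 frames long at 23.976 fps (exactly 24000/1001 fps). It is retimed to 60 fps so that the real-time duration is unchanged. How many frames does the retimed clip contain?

Target frames = source frames × (target rate / source rate) = 304400 × (60)/(24000/1001) = 304400 × 1001/400 = 761761.

761761 frames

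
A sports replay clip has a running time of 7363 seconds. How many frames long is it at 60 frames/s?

441780 frames

Frames = 7363 × 60 = 441780.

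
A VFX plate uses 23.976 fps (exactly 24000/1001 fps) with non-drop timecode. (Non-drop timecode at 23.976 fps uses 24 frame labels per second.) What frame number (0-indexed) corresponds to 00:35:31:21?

51165

Total seconds to the label: (0 × 3600 + 35 × 60 + 31) = 2131.
Frame index = 2131 × 24 + 21 = 51165.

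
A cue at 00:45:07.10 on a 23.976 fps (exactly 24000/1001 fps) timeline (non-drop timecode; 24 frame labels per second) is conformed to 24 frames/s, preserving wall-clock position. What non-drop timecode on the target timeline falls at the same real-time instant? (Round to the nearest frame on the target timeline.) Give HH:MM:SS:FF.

00:45:10:03

Source frame index: (0×3600 + 45×60 + 7) × 24 + 10 = 64978.
Real time: 64978 / (24000/1001) = 32521489/12000 s.
Target frame: (32521489/12000) × (24) = 32521489/500 ≈ 65042.978 → 65043.
At 24 labels/s: frame 65043 → 00:45:10:03.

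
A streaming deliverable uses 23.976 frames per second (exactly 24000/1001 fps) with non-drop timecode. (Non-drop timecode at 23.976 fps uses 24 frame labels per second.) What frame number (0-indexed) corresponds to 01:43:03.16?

frame 148408

Total seconds to the label: (1 × 3600 + 43 × 60 + 3) = 6183.
Frame index = 6183 × 24 + 16 = 148408.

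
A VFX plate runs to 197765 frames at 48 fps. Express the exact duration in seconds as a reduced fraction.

197765/48 seconds

Running time = 197765 ÷ (48) = 197765 × 1/48 = 197765/48 s.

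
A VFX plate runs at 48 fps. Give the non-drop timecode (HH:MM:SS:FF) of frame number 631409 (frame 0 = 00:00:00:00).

631409 ÷ 48 = 13154 full seconds, remainder 17 frames.
13154 s = 3 h 39 min 14 s.
Timecode: 03:39:14:17.

03:39:14:17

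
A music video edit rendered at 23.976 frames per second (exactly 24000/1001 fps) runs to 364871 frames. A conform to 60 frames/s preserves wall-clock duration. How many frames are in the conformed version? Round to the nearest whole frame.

913090 frames

Frames at target rate = 364871 × (60) / (24000/1001) = 365235871/400 ≈ 913089.677.
Nearest whole frame: 913090.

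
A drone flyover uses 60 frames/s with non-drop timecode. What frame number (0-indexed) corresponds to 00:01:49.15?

Total seconds to the label: (0 × 3600 + 1 × 60 + 49) = 109.
Frame index = 109 × 60 + 15 = 6555.

frame 6555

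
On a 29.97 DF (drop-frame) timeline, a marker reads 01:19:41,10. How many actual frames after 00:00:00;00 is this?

143296

Complete 10-minute blocks: 7, each 17982 frames → 125874.
Remaining 9 whole minutes in the current block: 1800 + 8 × 1798 = 16184 frames.
Within the current minute: 41 × 30 + 10 − 2 = 1238 (labels ;00/;01 skipped at this minute). Total = 125874 + 16184 + 1238 = 143296.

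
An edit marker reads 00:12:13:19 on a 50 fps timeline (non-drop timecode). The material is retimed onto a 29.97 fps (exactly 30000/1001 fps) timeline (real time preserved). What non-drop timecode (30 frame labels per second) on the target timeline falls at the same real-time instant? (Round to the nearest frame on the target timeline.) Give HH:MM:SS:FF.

00:12:12:19

Source frame index: (0×3600 + 12×60 + 13) × 50 + 19 = 36669.
Real time: 36669 / (50) = 36669/50 s.
Target frame: (36669/50) × (30000/1001) = 22001400/1001 ≈ 21979.421 → 21979.
At 30 labels/s: frame 21979 → 00:12:12:19.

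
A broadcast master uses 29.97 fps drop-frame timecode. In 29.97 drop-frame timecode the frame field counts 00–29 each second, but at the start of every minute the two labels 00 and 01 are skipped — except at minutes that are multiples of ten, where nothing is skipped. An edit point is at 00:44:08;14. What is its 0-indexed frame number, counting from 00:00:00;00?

79374

As if non-drop at 30 labels/s: (0 × 3600 + 44 × 60 + 8) × 30 + 14 = 79454.
Minute boundaries passed: 44; those not divisible by 10: 44 − 4 = 40; dropped labels = 2 × 40 = 80.
Actual frame index = 79454 − 80 = 79374.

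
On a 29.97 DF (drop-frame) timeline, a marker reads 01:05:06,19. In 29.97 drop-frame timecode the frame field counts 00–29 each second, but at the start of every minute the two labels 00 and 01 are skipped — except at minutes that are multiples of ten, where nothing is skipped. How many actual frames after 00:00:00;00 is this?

117081

As if non-drop at 30 labels/s: (1 × 3600 + 5 × 60 + 6) × 30 + 19 = 117199.
Minute boundaries passed: 65; those not divisible by 10: 65 − 6 = 59; dropped labels = 2 × 59 = 118.
Actual frame index = 117199 − 118 = 117081.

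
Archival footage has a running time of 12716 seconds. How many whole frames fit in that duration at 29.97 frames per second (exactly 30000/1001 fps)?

381098 frames

Frames = 12716 × 30000/1001 = 34680000/91 ≈ 381098.9011.
Complete frames: 381098.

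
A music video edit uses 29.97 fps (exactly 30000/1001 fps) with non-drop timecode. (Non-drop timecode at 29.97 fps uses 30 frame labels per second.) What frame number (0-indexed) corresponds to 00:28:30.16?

Total seconds to the label: (0 × 3600 + 28 × 60 + 30) = 1710.
Frame index = 1710 × 30 + 16 = 51316.

51316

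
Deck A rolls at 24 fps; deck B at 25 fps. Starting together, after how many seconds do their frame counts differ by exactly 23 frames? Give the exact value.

23 seconds

The gap grows by |25 − 24| = 1 frame per second.
Time for a 23-frame gap: 23 ÷ (1) = 23 s.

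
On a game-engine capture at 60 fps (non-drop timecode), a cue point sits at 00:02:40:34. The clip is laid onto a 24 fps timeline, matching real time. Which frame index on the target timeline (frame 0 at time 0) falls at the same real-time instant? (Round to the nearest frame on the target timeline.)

Source frame index: (0×3600 + 2×60 + 40) × 60 + 34 = 9634.
Real time: 9634 / (60) = 4817/30 s.
Target frame: (4817/30) × (24) = 19268/5 ≈ 3853.600 → 3854.

frame 3854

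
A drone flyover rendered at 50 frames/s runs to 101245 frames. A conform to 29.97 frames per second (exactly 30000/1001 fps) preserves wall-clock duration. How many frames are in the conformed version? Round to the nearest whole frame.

Frames at target rate = 101245 × (30000/1001) / (50) = 60747000/1001 ≈ 60686.314.
Nearest whole frame: 60686.

60686 frames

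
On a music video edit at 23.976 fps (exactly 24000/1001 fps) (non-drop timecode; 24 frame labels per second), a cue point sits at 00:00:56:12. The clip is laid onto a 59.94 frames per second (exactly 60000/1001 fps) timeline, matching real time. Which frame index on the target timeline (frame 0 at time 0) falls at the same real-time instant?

Source frame index: (0×3600 + 0×60 + 56) × 24 + 12 = 1356.
Real time: 1356 / (24000/1001) = 113113/2000 s.
Target frame: (113113/2000) × (60000/1001) = 3390.

frame 3390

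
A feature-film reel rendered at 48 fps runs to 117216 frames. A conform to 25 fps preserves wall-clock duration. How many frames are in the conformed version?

Target frames = source frames × (target rate / source rate) = 117216 × (25)/(48) = 117216 × 25/48 = 61050.

61050 frames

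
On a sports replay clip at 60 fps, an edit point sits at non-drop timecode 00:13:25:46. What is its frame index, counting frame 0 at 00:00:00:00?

Total seconds to the label: (0 × 3600 + 13 × 60 + 25) = 805.
Frame index = 805 × 60 + 46 = 48346.

frame 48346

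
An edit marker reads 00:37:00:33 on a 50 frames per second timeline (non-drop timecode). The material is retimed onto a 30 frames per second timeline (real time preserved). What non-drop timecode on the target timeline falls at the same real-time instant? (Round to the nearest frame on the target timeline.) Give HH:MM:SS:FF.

00:37:00:20

Source frame index: (0×3600 + 37×60 + 0) × 50 + 33 = 111033.
Real time: 111033 / (50) = 111033/50 s.
Target frame: (111033/50) × (30) = 333099/5 ≈ 66619.800 → 66620.
At 30 labels/s: frame 66620 → 00:37:00:20.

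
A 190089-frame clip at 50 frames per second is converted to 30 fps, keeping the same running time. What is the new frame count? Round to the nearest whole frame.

114053 frames

Frames at target rate = 190089 × (30) / (50) = 570267/5 ≈ 114053.400.
Nearest whole frame: 114053.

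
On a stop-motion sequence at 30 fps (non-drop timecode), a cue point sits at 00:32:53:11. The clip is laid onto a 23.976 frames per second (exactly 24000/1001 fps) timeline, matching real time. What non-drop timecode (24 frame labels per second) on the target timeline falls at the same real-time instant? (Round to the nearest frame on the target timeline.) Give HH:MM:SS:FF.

00:32:51:09

Source frame index: (0×3600 + 32×60 + 53) × 30 + 11 = 59201.
Real time: 59201 / (30) = 59201/30 s.
Target frame: (59201/30) × (24000/1001) = 47360800/1001 ≈ 47313.487 → 47313.
At 24 labels/s: frame 47313 → 00:32:51:09.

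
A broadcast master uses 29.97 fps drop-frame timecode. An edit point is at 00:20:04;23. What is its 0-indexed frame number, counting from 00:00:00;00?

As if non-drop at 30 labels/s: (0 × 3600 + 20 × 60 + 4) × 30 + 23 = 36143.
Minute boundaries passed: 20; those not divisible by 10: 20 − 2 = 18; dropped labels = 2 × 18 = 36.
Actual frame index = 36143 − 36 = 36107.

36107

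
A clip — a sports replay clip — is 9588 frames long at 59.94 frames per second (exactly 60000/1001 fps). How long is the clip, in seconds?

Running time = 9588 / (60000/1001) = 159.9598 s.

159.9598 seconds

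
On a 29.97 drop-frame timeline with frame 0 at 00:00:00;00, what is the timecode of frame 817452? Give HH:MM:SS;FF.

07:34:35;20

Each 10-minute DF block holds 10 × 60 × 30 − 9 × 2 = 17982 frames. 817452 ÷ 17982 → 45 full blocks, remainder 8262.
Within the partial block the first minute is 1800 frames and each further minute 1798, so 4 further minute boundaries passed. Total skipped labels = 18 × 45 + 2 × 4 = 818.
Non-drop label index = 817452 + 818 = 818270; at 30 labels/s that is 07:34:35:20, i.e. DF 07:34:35;20.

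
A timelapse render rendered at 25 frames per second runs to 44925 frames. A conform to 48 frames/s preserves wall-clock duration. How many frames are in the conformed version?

Target frames = source frames × (target rate / source rate) = 44925 × (48)/(25) = 44925 × 48/25 = 86256.

86256 frames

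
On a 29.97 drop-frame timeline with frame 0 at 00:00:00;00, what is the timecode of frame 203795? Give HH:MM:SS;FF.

01:53:19;29

Each 10-minute DF block holds 10 × 60 × 30 − 9 × 2 = 17982 frames. 203795 ÷ 17982 → 11 full blocks, remainder 5993.
Within the partial block the first minute is 1800 frames and each further minute 1798, so 3 further minute boundaries passed. Total skipped labels = 18 × 11 + 2 × 3 = 204.
Non-drop label index = 203795 + 204 = 203999; at 30 labels/s that is 01:53:19:29, i.e. DF 01:53:19;29.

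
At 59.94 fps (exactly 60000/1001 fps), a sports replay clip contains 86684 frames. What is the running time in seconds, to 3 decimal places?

1446.178 seconds

Running time = 86684 × 1001/60000 = 21692671/15000 s ≈ 1446.178 s.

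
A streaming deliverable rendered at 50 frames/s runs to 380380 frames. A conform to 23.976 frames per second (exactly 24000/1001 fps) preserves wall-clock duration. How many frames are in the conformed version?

Target frames = source frames × (target rate / source rate) = 380380 × (24000/1001)/(50) = 380380 × 480/1001 = 182400.

182400 frames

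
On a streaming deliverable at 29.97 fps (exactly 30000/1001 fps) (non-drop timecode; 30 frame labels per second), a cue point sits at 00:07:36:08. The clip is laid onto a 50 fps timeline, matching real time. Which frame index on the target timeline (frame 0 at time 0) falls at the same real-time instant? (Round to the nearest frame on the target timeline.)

frame 22836

Source frame index: (0×3600 + 7×60 + 36) × 30 + 8 = 13688.
Real time: 13688 / (30000/1001) = 1712711/3750 s.
Target frame: (1712711/3750) × (50) = 1712711/75 ≈ 22836.147 → 22836.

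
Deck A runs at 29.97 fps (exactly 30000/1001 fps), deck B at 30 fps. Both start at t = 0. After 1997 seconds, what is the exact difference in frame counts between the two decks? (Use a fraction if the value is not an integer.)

A emits 30000/1001 × 1997 = 59910000/1001 frames; B emits 30 × 1997 = 59910.
Difference = 59910/1001 frames (≈ 59.8501); B is ahead of A.

59910/1001 frames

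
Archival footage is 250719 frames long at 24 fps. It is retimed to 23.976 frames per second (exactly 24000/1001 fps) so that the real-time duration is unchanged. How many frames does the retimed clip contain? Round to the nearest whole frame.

250469 frames

Frames at target rate = 250719 × (24000/1001) / (24) = 35817000/143 ≈ 250468.531.
Nearest whole frame: 250469.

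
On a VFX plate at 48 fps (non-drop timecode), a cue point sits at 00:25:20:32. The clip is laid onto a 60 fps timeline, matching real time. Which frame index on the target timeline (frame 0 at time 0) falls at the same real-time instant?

frame 91240

Source frame index: (0×3600 + 25×60 + 20) × 48 + 32 = 72992.
Real time: 72992 / (48) = 4562/3 s.
Target frame: (4562/3) × (60) = 91240.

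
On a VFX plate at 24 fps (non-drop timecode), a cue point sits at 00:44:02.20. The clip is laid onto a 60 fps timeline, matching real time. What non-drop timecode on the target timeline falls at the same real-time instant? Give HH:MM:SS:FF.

00:44:02:50

Source frame index: (0×3600 + 44×60 + 2) × 24 + 20 = 63428.
Real time: 63428 / (24) = 15857/6 s.
Target frame: (15857/6) × (60) = 158570.
At 60 labels/s: frame 158570 → 00:44:02:50.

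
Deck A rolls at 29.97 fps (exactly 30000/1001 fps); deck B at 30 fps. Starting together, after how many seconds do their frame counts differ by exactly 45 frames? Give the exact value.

1501.5 seconds

The gap grows by |30 − 30000/1001| = 30/1001 frames per second.
Time for a 45-frame gap: 45 ÷ (30/1001) = 1501.5 s.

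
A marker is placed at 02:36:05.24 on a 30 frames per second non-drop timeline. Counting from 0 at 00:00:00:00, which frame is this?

Total seconds to the label: (2 × 3600 + 36 × 60 + 5) = 9365.
Frame index = 9365 × 30 + 24 = 280974.

frame 280974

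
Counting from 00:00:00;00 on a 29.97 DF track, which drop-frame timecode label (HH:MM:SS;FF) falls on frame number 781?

00:00:26;01

Each 10-minute DF block holds 10 × 60 × 30 − 9 × 2 = 17982 frames. 781 ÷ 17982 → 0 full blocks, remainder 781.
Within the partial block the first minute is 1800 frames and each further minute 1798, so 0 further minute boundaries passed. Total skipped labels = 18 × 0 + 2 × 0 = 0.
Non-drop label index = 781 + 0 = 781; at 30 labels/s that is 00:00:26:01, i.e. DF 00:00:26;01.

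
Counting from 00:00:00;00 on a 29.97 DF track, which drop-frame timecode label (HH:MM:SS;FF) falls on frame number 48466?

Ten DF minutes hold 17982 frames, so frame 48466 lies in block 2 (frames 35964–53945) with 12502 frames into that block.
The block's first minute is 1800 frames and the rest 1798 each; 12502 frames reaches minute 6, so 2 × 18 + 6 × 2 = 48 labels have been skipped so far.
Adding those back, label number 48466 + 48 = 48514 at 30 labels/s is 1617 s + 4 f = 0 h 26 min 57 s frame 4, i.e. 00:26:57;04.

00:26:57;04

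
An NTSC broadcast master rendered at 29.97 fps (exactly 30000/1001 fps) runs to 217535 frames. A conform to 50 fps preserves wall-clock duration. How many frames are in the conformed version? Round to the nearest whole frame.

362921 frames

Frames at target rate = 217535 × (50) / (30000/1001) = 43550507/120 ≈ 362920.892.
Nearest whole frame: 362921.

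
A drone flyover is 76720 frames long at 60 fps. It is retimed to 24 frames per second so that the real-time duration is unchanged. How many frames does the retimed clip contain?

Target frames = source frames × (target rate / source rate) = 76720 × (24)/(60) = 76720 × 2/5 = 30688.

30688 frames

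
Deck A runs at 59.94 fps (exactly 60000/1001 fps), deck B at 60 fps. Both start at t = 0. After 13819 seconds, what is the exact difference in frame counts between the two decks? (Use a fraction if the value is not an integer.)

63780/77 frames

A emits 60000/1001 × 13819 = 63780000/77 frames; B emits 60 × 13819 = 829140.
Difference = 63780/77 frames (≈ 828.3117); B is ahead of A.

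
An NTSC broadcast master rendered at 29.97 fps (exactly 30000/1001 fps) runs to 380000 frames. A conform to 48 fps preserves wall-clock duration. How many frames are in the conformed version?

Target frames = source frames × (target rate / source rate) = 380000 × (48)/(30000/1001) = 380000 × 1001/625 = 608608.

608608 frames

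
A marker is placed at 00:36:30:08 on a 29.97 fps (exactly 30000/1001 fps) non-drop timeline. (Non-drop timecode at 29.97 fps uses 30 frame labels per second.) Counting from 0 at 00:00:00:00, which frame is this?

frame 65708

Total seconds to the label: (0 × 3600 + 36 × 60 + 30) = 2190.
Frame index = 2190 × 30 + 8 = 65708.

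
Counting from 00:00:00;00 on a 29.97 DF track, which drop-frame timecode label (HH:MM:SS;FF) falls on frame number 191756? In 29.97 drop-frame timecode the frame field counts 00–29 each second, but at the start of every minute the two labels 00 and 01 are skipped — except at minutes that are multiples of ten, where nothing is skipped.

01:46:38;08

Each 10-minute DF block holds 10 × 60 × 30 − 9 × 2 = 17982 frames. 191756 ÷ 17982 → 10 full blocks, remainder 11936.
Within the partial block the first minute is 1800 frames and each further minute 1798, so 6 further minute boundaries passed. Total skipped labels = 18 × 10 + 2 × 6 = 192.
Non-drop label index = 191756 + 192 = 191948; at 30 labels/s that is 01:46:38:08, i.e. DF 01:46:38;08.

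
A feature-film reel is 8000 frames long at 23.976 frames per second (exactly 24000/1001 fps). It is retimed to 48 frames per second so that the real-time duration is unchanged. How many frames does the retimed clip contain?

Target frames = source frames × (target rate / source rate) = 8000 × (48)/(24000/1001) = 8000 × 1001/500 = 16016.

16016 frames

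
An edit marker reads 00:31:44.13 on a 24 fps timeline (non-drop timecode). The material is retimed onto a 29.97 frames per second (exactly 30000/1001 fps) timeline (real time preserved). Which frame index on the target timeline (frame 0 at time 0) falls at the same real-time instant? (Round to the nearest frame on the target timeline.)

frame 57079

Source frame index: (0×3600 + 31×60 + 44) × 24 + 13 = 45709.
Real time: 45709 / (24) = 45709/24 s.
Target frame: (45709/24) × (30000/1001) = 57136250/1001 ≈ 57079.171 → 57079.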